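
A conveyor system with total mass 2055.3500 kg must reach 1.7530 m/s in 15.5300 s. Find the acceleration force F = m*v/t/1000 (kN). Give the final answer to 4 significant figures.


F = 2055.3500 * 1.7530 / 15.5300 / 1000
F = 0.2320 kN


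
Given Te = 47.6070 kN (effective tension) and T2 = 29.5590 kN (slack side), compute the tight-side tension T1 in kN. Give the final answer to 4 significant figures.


T1 = Te + T2 = 47.6070 + 29.5590
T1 = 77.17 kN


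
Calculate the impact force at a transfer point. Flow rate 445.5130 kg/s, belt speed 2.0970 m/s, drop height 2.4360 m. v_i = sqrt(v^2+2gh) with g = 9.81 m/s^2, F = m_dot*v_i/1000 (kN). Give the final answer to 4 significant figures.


v_i = sqrt(2.0970^2 + 2*9.81*2.4360) = 7.22438 m/s
F = 445.5130 * 7.22438 / 1000
F = 3.219 kN


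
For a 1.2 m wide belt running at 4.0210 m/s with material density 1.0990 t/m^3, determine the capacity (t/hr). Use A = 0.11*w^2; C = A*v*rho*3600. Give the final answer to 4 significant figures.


A = 0.11 * 1.2^2 = 0.1584 m^2
C = 0.1584 * 4.0210 * 1.0990 * 3600
C = 2520 t/hr


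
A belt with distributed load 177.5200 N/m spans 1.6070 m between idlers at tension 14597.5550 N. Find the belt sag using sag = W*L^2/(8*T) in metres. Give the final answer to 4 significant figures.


sag = 177.5200 * 1.6070^2 / (8 * 14597.5550)
sag = 0.003926 m


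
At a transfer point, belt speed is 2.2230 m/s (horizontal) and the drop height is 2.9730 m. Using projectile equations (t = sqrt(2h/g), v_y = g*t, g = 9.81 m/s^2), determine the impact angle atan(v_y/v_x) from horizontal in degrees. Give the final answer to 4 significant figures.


t = sqrt(2*2.9730/9.81) = 0.778535 s
v_y = 9.81 * 0.778535 = 7.63743 m/s
angle = atan(7.63743 / 2.2230) = 73.77 deg


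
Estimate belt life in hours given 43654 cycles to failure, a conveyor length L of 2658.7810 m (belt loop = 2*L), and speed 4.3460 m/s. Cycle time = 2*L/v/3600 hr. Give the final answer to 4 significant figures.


cycle_time = 2 * 2658.7810 / 4.3460 / 3600 = 0.339876 hr
life = 43654 * 0.339876 = 14840 hours


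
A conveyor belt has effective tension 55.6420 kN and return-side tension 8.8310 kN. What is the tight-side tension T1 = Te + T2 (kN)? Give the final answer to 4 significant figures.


T1 = Te + T2 = 55.6420 + 8.8310
T1 = 64.47 kN


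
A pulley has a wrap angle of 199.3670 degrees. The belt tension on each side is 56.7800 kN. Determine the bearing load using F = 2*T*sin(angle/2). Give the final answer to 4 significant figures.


F = 2 * 56.7800 * sin(199.3670/2 deg)
F = 111.9 kN


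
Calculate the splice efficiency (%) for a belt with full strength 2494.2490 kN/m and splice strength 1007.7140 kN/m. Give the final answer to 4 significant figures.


Eff = 1007.7140 / 2494.2490 * 100
Eff = 40.40 %


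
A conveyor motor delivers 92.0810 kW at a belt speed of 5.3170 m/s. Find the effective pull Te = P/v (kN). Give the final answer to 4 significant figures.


Te = P / v = 92.0810 / 5.3170
Te = 17.32 kN


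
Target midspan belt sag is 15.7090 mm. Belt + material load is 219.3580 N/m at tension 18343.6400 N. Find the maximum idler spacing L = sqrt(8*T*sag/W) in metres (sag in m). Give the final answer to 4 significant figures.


sag = 15.7090/1000 = 0.015709 m
L = sqrt(8 * 18343.6400 * 0.015709 / 219.3580)
L = 3.242 m


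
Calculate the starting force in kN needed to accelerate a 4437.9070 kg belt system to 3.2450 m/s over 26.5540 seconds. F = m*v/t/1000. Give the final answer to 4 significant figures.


F = 4437.9070 * 3.2450 / 26.5540 / 1000
F = 0.5423 kN


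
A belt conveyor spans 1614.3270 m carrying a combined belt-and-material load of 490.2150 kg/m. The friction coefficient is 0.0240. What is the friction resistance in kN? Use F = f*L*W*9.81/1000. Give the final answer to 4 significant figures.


F = 0.0240 * 1614.3270 * 490.2150 * 9.81 / 1000
F = 186.3 kN


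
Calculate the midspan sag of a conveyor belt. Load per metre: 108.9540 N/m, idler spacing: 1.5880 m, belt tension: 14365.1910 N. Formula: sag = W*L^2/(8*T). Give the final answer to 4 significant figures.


sag = 108.9540 * 1.5880^2 / (8 * 14365.1910)
sag = 0.002391 m


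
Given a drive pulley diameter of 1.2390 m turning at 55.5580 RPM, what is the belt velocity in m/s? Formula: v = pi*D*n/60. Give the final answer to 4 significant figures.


v = pi * 1.2390 * 55.5580 / 60
v = 3.604 m/s


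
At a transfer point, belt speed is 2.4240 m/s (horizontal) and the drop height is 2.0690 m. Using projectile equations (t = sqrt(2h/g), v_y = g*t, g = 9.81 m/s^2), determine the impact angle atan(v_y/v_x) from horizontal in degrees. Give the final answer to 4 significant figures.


t = sqrt(2*2.0690/9.81) = 0.649472 s
v_y = 9.81 * 0.649472 = 6.37132 m/s
angle = atan(6.37132 / 2.4240) = 69.17 deg


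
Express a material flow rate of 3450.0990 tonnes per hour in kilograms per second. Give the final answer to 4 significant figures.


m_dot = 3450.0990 * 1000 / 3600
m_dot = 958.4 kg/s


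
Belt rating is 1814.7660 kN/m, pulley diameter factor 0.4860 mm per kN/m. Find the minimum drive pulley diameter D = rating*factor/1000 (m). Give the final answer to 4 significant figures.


D = 1814.7660 * 0.4860 / 1000
D = 0.8820 m


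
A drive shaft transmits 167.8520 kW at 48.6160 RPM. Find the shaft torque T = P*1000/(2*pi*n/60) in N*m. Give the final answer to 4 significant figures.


omega = 2*pi*48.6160/60 = 5.09106 rad/s
T = 167.8520*1000 / 5.09106
T = 32970 N*m


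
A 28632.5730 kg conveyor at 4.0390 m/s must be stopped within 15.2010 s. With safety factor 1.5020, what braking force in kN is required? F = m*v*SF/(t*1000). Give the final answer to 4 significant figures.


F = 28632.5730 * 4.0390 / 15.2010 * 1.5020 / 1000
F = 11.43 kN


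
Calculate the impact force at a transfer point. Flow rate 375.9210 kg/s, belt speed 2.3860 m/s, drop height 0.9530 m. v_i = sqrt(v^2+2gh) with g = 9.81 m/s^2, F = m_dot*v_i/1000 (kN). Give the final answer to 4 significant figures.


v_i = sqrt(2.3860^2 + 2*9.81*0.9530) = 4.93871 m/s
F = 375.9210 * 4.93871 / 1000
F = 1.857 kN


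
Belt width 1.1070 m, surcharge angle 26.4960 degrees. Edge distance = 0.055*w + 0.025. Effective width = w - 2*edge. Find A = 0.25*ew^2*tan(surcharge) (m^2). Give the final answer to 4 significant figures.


edge = 0.055*1.1070 + 0.025 = 0.085885 m
ew = 1.1070 - 2*0.085885 = 0.93523 m
A = 0.25 * 0.93523^2 * tan(26.4960 deg)
A = 0.1090 m^2


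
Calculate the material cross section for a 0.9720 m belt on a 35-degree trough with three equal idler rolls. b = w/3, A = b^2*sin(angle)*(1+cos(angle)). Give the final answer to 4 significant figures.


b = 0.9720/3 = 0.324 m
A = 0.324^2 * sin(35 deg) * (1 + cos(35 deg))
A = 0.1095 m^2


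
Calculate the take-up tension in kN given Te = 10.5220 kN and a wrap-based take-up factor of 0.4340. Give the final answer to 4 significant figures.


T_tu = 10.5220 * 0.4340
T_tu = 4.567 kN


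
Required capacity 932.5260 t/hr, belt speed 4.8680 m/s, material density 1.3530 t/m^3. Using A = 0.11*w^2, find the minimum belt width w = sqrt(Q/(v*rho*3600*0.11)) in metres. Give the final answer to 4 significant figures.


A_req = 932.5260 / (4.8680 * 1.3530 * 3600) = 0.0393287 m^2
w = sqrt(0.0393287 / 0.11)
w = 0.5979 m


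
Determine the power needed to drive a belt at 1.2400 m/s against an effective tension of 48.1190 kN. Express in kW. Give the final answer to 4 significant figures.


P = Te * v = 48.1190 * 1.2400
P = 59.67 kW


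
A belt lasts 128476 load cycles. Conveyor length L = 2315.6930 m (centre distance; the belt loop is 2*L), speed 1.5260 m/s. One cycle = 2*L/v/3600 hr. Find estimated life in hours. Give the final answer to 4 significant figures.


cycle_time = 2 * 2315.6930 / 1.5260 / 3600 = 0.843051 hr
life = 128476 * 0.843051 = 108300 hours


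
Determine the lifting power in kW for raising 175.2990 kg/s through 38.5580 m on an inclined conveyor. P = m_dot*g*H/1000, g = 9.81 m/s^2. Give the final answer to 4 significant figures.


P = 175.2990 * 9.81 * 38.5580 / 1000
P = 66.31 kW


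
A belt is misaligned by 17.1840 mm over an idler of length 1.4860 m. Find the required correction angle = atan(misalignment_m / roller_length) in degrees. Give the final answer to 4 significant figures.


misalign_m = 17.1840 / 1000 = 0.017184 m
angle = atan(0.017184 / 1.4860)
angle = 0.6625 deg


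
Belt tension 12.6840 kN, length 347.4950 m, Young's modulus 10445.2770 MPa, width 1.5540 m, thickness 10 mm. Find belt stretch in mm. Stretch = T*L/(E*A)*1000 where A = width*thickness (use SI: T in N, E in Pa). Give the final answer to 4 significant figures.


A = 1.5540 * 0.01 = 0.01554 m^2
Stretch = 12.6840*1000 * 347.4950 / (10445.2770e6 * 0.01554) * 1000
Stretch = 27.15 mm


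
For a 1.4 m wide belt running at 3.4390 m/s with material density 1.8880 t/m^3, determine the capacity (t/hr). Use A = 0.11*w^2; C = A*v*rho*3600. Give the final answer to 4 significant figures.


A = 0.11 * 1.4^2 = 0.2156 m^2
C = 0.2156 * 3.4390 * 1.8880 * 3600
C = 5039 t/hr


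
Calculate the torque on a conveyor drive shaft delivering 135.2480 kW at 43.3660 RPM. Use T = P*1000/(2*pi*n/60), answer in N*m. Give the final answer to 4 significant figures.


omega = 2*pi*43.3660/60 = 4.54128 rad/s
T = 135.2480*1000 / 4.54128
T = 29780 N*m


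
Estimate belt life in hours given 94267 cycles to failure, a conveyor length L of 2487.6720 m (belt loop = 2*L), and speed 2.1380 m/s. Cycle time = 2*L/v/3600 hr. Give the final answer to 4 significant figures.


cycle_time = 2 * 2487.6720 / 2.1380 / 3600 = 0.646417 hr
life = 94267 * 0.646417 = 60940 hours


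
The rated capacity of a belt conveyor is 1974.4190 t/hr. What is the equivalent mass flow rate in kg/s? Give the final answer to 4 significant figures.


m_dot = 1974.4190 * 1000 / 3600
m_dot = 548.4 kg/s


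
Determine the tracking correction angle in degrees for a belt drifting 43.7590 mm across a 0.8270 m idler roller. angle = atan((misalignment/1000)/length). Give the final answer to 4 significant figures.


misalign_m = 43.7590 / 1000 = 0.043759 m
angle = atan(0.043759 / 0.8270)
angle = 3.029 deg


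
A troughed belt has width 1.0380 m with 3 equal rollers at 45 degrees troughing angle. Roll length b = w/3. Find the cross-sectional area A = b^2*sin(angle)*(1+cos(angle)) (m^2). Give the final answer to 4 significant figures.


b = 1.0380/3 = 0.346 m
A = 0.346^2 * sin(45 deg) * (1 + cos(45 deg))
A = 0.1445 m^2


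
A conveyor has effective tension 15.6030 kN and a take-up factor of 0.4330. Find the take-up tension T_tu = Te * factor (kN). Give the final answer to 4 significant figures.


T_tu = 15.6030 * 0.4330
T_tu = 6.756 kN


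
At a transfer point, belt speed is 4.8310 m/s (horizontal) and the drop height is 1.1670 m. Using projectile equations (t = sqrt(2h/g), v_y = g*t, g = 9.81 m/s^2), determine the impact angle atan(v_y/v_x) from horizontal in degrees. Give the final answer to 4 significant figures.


t = sqrt(2*1.1670/9.81) = 0.487771 s
v_y = 9.81 * 0.487771 = 4.78503 m/s
angle = atan(4.78503 / 4.8310) = 44.73 deg


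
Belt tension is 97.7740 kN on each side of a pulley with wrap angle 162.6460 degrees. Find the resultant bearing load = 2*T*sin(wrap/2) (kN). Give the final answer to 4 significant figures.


F = 2 * 97.7740 * sin(162.6460/2 deg)
F = 193.3 kN


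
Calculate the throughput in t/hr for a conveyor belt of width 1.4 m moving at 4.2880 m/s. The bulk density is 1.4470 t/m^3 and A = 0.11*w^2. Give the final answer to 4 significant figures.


A = 0.11 * 1.4^2 = 0.2156 m^2
C = 0.2156 * 4.2880 * 1.4470 * 3600
C = 4816 t/hr


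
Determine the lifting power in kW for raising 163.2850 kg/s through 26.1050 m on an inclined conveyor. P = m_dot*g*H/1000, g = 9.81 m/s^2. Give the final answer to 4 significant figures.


P = 163.2850 * 9.81 * 26.1050 / 1000
P = 41.82 kW


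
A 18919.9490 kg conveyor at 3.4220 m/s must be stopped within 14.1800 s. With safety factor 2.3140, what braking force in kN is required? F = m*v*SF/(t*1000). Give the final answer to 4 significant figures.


F = 18919.9490 * 3.4220 / 14.1800 * 2.3140 / 1000
F = 10.57 kN


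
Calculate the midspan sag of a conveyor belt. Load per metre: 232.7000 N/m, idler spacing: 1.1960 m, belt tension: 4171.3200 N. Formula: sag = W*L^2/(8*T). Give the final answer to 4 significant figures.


sag = 232.7000 * 1.1960^2 / (8 * 4171.3200)
sag = 0.009975 m


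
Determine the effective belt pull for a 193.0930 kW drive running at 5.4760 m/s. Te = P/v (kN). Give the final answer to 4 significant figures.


Te = P / v = 193.0930 / 5.4760
Te = 35.26 kN


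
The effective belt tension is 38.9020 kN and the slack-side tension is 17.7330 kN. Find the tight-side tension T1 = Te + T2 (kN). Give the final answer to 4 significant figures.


T1 = Te + T2 = 38.9020 + 17.7330
T1 = 56.64 kN


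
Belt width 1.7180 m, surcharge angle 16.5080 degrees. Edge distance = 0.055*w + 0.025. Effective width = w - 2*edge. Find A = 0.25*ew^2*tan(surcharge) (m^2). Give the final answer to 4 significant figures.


edge = 0.055*1.7180 + 0.025 = 0.11949 m
ew = 1.7180 - 2*0.11949 = 1.47902 m
A = 0.25 * 1.47902^2 * tan(16.5080 deg)
A = 0.1621 m^2


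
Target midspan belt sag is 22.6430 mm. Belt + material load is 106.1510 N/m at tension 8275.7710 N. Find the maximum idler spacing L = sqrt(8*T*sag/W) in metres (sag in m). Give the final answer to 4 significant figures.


sag = 22.6430/1000 = 0.022643 m
L = sqrt(8 * 8275.7710 * 0.022643 / 106.1510)
L = 3.758 m


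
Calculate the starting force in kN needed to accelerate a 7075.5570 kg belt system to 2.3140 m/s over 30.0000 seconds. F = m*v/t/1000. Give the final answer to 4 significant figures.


F = 7075.5570 * 2.3140 / 30.0000 / 1000
F = 0.5458 kN


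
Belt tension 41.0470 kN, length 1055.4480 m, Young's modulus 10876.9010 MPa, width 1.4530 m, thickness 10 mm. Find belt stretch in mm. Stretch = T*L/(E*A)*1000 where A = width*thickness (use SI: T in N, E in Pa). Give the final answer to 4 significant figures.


A = 1.4530 * 0.01 = 0.01453 m^2
Stretch = 41.0470*1000 * 1055.4480 / (10876.9010e6 * 0.01453) * 1000
Stretch = 274.1 mm


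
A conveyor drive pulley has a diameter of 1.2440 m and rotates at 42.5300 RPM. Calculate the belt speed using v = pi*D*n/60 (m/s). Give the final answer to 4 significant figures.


v = pi * 1.2440 * 42.5300 / 60
v = 2.770 m/s


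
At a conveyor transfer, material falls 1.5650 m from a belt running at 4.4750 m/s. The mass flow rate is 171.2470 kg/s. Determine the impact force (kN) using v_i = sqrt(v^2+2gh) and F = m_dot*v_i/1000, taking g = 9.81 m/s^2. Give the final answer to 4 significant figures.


v_i = sqrt(4.4750^2 + 2*9.81*1.5650) = 7.12256 m/s
F = 171.2470 * 7.12256 / 1000
F = 1.220 kN


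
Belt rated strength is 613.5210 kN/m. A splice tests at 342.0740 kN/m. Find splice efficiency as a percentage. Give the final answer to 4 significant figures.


Eff = 342.0740 / 613.5210 * 100
Eff = 55.76 %


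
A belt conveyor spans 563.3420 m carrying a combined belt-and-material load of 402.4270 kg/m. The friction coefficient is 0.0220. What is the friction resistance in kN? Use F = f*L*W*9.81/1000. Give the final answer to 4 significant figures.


F = 0.0220 * 563.3420 * 402.4270 * 9.81 / 1000
F = 48.93 kN


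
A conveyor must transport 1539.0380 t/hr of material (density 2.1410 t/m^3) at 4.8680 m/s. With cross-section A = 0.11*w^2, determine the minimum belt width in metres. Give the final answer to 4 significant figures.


A_req = 1539.0380 / (4.8680 * 2.1410 * 3600) = 0.0410185 m^2
w = sqrt(0.0410185 / 0.11)
w = 0.6107 m


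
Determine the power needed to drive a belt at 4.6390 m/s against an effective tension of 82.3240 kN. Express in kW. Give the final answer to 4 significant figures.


P = Te * v = 82.3240 * 4.6390
P = 381.9 kW


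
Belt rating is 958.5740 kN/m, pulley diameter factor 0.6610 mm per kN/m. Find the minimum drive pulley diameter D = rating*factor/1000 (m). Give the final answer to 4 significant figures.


D = 958.5740 * 0.6610 / 1000
D = 0.6336 m


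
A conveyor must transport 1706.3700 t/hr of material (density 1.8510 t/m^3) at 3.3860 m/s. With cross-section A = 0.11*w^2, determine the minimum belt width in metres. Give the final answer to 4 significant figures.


A_req = 1706.3700 / (3.3860 * 1.8510 * 3600) = 0.0756271 m^2
w = sqrt(0.0756271 / 0.11)
w = 0.8292 m


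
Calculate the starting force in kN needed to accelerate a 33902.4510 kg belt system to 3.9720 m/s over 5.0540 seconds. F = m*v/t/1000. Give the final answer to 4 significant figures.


F = 33902.4510 * 3.9720 / 5.0540 / 1000
F = 26.64 kN


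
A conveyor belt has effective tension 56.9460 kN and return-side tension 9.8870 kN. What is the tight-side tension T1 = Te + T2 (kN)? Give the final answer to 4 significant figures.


T1 = Te + T2 = 56.9460 + 9.8870
T1 = 66.83 kN


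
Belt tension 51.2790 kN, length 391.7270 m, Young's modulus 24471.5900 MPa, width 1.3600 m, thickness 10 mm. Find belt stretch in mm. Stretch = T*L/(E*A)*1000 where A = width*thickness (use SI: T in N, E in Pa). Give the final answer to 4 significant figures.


A = 1.3600 * 0.01 = 0.01360 m^2
Stretch = 51.2790*1000 * 391.7270 / (24471.5900e6 * 0.01360) * 1000
Stretch = 60.36 mm


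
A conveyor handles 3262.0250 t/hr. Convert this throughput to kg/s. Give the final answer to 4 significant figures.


m_dot = 3262.0250 * 1000 / 3600
m_dot = 906.1 kg/s


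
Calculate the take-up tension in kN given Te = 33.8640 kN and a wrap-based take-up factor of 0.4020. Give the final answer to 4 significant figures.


T_tu = 33.8640 * 0.4020
T_tu = 13.61 kN


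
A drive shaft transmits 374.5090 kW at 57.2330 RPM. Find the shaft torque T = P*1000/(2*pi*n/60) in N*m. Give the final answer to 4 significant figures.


omega = 2*pi*57.2330/60 = 5.99343 rad/s
T = 374.5090*1000 / 5.99343
T = 62490 N*m


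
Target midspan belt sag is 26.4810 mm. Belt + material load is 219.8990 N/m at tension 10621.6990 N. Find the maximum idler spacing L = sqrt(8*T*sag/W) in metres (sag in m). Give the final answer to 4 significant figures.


sag = 26.4810/1000 = 0.026481 m
L = sqrt(8 * 10621.6990 * 0.026481 / 219.8990)
L = 3.199 m


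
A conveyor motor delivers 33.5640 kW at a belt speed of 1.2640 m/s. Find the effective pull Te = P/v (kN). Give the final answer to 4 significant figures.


Te = P / v = 33.5640 / 1.2640
Te = 26.55 kN


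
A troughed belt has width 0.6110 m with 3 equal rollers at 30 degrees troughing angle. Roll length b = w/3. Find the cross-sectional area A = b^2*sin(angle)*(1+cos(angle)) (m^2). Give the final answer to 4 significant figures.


b = 0.6110/3 = 0.203667 m
A = 0.203667^2 * sin(30 deg) * (1 + cos(30 deg))
A = 0.03870 m^2


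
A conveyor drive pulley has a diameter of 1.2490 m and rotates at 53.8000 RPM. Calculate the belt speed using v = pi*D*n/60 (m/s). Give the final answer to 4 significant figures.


v = pi * 1.2490 * 53.8000 / 60
v = 3.518 m/s


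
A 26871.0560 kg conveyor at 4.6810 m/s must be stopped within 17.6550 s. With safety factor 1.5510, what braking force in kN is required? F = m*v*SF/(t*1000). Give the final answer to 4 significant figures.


F = 26871.0560 * 4.6810 / 17.6550 * 1.5510 / 1000
F = 11.05 kN


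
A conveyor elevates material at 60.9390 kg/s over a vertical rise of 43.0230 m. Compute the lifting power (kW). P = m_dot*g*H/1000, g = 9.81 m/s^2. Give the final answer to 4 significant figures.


P = 60.9390 * 9.81 * 43.0230 / 1000
P = 25.72 kW


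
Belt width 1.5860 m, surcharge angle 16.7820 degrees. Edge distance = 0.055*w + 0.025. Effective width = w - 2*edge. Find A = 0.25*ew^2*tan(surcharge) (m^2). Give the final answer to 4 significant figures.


edge = 0.055*1.5860 + 0.025 = 0.11223 m
ew = 1.5860 - 2*0.11223 = 1.36154 m
A = 0.25 * 1.36154^2 * tan(16.7820 deg)
A = 0.1398 m^2


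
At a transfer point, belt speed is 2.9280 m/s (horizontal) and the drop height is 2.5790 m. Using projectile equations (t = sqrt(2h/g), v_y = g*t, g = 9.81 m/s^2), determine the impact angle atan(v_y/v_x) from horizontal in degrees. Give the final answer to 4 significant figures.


t = sqrt(2*2.5790/9.81) = 0.725114 s
v_y = 9.81 * 0.725114 = 7.11337 m/s
angle = atan(7.11337 / 2.9280) = 67.63 deg


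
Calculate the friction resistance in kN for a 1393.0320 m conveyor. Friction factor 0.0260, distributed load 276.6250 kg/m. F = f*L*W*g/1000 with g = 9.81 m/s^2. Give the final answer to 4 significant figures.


F = 0.0260 * 1393.0320 * 276.6250 * 9.81 / 1000
F = 98.29 kN


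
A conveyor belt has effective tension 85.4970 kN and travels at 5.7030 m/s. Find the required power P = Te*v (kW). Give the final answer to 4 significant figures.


P = Te * v = 85.4970 * 5.7030
P = 487.6 kW


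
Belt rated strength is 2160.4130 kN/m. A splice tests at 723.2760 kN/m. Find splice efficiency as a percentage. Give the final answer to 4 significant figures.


Eff = 723.2760 / 2160.4130 * 100
Eff = 33.48 %


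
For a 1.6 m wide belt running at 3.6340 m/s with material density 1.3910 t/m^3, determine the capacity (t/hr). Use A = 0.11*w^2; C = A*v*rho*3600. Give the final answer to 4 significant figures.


A = 0.11 * 1.6^2 = 0.2816 m^2
C = 0.2816 * 3.6340 * 1.3910 * 3600
C = 5124 t/hr


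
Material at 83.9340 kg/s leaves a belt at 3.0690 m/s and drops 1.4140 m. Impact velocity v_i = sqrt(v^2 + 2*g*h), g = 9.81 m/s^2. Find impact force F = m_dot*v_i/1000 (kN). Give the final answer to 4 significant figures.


v_i = sqrt(3.0690^2 + 2*9.81*1.4140) = 6.09602 m/s
F = 83.9340 * 6.09602 / 1000
F = 0.5117 kN


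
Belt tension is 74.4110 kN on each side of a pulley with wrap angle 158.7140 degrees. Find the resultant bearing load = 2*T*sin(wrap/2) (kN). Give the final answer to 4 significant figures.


F = 2 * 74.4110 * sin(158.7140/2 deg)
F = 146.3 kN


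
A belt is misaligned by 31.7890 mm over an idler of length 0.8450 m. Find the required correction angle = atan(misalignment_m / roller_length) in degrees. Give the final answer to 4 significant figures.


misalign_m = 31.7890 / 1000 = 0.031789 m
angle = atan(0.031789 / 0.8450)
angle = 2.154 deg


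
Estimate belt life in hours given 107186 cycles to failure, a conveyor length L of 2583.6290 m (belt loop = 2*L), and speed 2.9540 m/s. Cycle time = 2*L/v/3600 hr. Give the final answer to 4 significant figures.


cycle_time = 2 * 2583.6290 / 2.9540 / 3600 = 0.4859 hr
life = 107186 * 0.4859 = 52080 hours


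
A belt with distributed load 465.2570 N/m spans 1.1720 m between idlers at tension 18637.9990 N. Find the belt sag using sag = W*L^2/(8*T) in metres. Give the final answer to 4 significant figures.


sag = 465.2570 * 1.1720^2 / (8 * 18637.9990)
sag = 0.004286 m


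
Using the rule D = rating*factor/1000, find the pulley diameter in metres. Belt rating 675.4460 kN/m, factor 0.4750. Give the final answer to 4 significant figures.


D = 675.4460 * 0.4750 / 1000
D = 0.3208 m


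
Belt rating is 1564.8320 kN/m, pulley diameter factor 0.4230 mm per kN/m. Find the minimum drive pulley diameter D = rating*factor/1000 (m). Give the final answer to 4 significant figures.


D = 1564.8320 * 0.4230 / 1000
D = 0.6619 m


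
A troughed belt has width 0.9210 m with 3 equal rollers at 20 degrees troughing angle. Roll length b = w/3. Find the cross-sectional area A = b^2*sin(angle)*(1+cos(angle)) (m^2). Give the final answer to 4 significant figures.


b = 0.9210/3 = 0.307 m
A = 0.307^2 * sin(20 deg) * (1 + cos(20 deg))
A = 0.06253 m^2


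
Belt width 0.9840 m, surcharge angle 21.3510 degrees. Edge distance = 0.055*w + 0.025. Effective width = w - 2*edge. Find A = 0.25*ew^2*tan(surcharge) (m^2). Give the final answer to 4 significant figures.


edge = 0.055*0.9840 + 0.025 = 0.07912 m
ew = 0.9840 - 2*0.07912 = 0.82576 m
A = 0.25 * 0.82576^2 * tan(21.3510 deg)
A = 0.06664 m^2


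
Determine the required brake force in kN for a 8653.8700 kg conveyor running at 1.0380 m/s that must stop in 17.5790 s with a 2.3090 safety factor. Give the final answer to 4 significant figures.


F = 8653.8700 * 1.0380 / 17.5790 * 2.3090 / 1000
F = 1.180 kN


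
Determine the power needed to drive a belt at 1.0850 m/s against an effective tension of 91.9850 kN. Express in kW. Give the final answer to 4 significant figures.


P = Te * v = 91.9850 * 1.0850
P = 99.80 kW


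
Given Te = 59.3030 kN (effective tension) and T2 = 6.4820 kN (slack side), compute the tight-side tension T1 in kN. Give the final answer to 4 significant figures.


T1 = Te + T2 = 59.3030 + 6.4820
T1 = 65.78 kN


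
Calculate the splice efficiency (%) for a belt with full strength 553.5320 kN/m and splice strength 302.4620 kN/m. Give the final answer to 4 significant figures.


Eff = 302.4620 / 553.5320 * 100
Eff = 54.64 %


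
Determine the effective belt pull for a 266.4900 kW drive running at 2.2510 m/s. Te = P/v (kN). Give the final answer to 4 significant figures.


Te = P / v = 266.4900 / 2.2510
Te = 118.4 kN


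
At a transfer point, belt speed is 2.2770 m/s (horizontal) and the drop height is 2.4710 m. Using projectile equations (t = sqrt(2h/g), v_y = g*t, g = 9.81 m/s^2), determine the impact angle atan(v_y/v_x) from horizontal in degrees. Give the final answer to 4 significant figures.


t = sqrt(2*2.4710/9.81) = 0.709769 s
v_y = 9.81 * 0.709769 = 6.96283 m/s
angle = atan(6.96283 / 2.2770) = 71.89 deg


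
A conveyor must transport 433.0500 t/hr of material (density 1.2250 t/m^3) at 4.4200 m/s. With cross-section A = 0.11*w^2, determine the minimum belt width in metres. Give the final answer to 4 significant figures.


A_req = 433.0500 / (4.4200 * 1.2250 * 3600) = 0.0222166 m^2
w = sqrt(0.0222166 / 0.11)
w = 0.4494 m


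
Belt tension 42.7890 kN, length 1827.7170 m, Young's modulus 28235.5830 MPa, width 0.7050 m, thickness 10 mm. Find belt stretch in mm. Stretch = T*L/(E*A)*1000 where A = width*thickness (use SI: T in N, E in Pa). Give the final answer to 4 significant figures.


A = 0.7050 * 0.01 = 0.00705 m^2
Stretch = 42.7890*1000 * 1827.7170 / (28235.5830e6 * 0.00705) * 1000
Stretch = 392.9 mm


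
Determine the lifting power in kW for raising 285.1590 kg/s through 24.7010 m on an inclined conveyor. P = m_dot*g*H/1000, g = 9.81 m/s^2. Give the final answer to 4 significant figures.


P = 285.1590 * 9.81 * 24.7010 / 1000
P = 69.10 kW


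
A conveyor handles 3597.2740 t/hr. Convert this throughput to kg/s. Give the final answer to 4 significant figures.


m_dot = 3597.2740 * 1000 / 3600
m_dot = 999.2 kg/s


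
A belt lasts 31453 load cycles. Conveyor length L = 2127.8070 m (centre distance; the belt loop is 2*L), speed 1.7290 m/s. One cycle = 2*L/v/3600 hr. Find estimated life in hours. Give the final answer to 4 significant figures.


cycle_time = 2 * 2127.8070 / 1.7290 / 3600 = 0.683699 hr
life = 31453 * 0.683699 = 21500 hours


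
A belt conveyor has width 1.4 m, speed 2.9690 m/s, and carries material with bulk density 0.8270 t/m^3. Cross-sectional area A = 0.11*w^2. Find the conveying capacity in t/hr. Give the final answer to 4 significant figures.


A = 0.11 * 1.4^2 = 0.2156 m^2
C = 0.2156 * 2.9690 * 0.8270 * 3600
C = 1906 t/hr


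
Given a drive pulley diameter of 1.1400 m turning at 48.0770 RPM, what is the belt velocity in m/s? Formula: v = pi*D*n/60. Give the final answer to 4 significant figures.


v = pi * 1.1400 * 48.0770 / 60
v = 2.870 m/s


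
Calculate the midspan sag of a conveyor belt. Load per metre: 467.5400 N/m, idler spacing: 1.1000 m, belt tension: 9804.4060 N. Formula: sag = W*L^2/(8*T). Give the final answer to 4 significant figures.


sag = 467.5400 * 1.1000^2 / (8 * 9804.4060)
sag = 0.007213 m


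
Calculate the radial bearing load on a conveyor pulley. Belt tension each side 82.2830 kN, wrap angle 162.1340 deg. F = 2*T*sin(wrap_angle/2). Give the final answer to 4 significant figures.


F = 2 * 82.2830 * sin(162.1340/2 deg)
F = 162.6 kN


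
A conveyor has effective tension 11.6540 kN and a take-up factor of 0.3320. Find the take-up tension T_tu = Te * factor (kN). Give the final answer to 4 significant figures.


T_tu = 11.6540 * 0.3320
T_tu = 3.869 kN


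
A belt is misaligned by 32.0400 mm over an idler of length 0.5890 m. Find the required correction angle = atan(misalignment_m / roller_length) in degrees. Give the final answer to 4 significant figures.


misalign_m = 32.0400 / 1000 = 0.032040 m
angle = atan(0.032040 / 0.5890)
angle = 3.114 deg


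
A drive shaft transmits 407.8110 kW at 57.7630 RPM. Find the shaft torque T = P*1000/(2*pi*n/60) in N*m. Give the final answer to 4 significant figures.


omega = 2*pi*57.7630/60 = 6.04893 rad/s
T = 407.8110*1000 / 6.04893
T = 67420 N*m


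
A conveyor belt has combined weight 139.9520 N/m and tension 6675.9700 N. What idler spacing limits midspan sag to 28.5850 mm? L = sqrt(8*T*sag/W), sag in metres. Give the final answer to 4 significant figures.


sag = 28.5850/1000 = 0.028585 m
L = sqrt(8 * 6675.9700 * 0.028585 / 139.9520)
L = 3.303 m


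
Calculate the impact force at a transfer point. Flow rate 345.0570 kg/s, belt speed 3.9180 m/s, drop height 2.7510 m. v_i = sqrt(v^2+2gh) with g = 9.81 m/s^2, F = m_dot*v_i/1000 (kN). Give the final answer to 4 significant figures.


v_i = sqrt(3.9180^2 + 2*9.81*2.7510) = 8.32618 m/s
F = 345.0570 * 8.32618 / 1000
F = 2.873 kN


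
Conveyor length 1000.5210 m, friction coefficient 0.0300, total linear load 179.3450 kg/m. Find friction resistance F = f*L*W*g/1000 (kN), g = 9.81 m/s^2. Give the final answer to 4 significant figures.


F = 0.0300 * 1000.5210 * 179.3450 * 9.81 / 1000
F = 52.81 kN


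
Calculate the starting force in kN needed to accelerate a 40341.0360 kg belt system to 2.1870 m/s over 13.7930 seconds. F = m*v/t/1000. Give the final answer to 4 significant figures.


F = 40341.0360 * 2.1870 / 13.7930 / 1000
F = 6.396 kN


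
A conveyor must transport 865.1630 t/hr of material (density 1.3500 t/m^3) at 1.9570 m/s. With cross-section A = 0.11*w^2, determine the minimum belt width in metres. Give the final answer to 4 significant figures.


A_req = 865.1630 / (1.9570 * 1.3500 * 3600) = 0.0909643 m^2
w = sqrt(0.0909643 / 0.11)
w = 0.9094 m


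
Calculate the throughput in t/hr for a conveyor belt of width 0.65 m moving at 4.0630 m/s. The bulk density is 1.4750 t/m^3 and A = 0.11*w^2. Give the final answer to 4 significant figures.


A = 0.11 * 0.65^2 = 0.046475 m^2
C = 0.046475 * 4.0630 * 1.4750 * 3600
C = 1003 t/hr


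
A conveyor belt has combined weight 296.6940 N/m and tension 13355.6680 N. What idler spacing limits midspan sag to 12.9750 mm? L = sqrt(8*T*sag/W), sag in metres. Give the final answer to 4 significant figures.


sag = 12.9750/1000 = 0.012975 m
L = sqrt(8 * 13355.6680 * 0.012975 / 296.6940)
L = 2.162 m


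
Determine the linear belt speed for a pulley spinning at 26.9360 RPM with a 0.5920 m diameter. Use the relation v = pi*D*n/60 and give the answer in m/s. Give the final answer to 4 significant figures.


v = pi * 0.5920 * 26.9360 / 60
v = 0.8349 m/s


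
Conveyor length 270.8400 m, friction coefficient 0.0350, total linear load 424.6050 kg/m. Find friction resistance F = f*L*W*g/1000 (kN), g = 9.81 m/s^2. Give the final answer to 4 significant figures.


F = 0.0350 * 270.8400 * 424.6050 * 9.81 / 1000
F = 39.49 kN


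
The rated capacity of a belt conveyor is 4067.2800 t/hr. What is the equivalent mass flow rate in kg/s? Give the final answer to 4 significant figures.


m_dot = 4067.2800 * 1000 / 3600
m_dot = 1130 kg/s


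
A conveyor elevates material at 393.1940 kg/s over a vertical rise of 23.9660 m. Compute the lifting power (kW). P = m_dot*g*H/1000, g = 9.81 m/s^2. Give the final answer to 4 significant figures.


P = 393.1940 * 9.81 * 23.9660 / 1000
P = 92.44 kW


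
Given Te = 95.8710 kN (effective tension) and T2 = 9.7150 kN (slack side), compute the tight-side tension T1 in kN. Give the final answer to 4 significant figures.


T1 = Te + T2 = 95.8710 + 9.7150
T1 = 105.6 kN


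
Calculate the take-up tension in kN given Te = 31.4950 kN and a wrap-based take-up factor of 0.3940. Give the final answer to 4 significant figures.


T_tu = 31.4950 * 0.3940
T_tu = 12.41 kN


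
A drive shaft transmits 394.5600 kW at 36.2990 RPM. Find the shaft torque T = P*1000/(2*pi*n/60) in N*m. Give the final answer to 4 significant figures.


omega = 2*pi*36.2990/60 = 3.80122 rad/s
T = 394.5600*1000 / 3.80122
T = 103800 N*m


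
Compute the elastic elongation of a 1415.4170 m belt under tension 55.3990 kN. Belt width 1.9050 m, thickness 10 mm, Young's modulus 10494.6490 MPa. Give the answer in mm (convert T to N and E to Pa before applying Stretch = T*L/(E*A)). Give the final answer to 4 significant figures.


A = 1.9050 * 0.01 = 0.01905 m^2
Stretch = 55.3990*1000 * 1415.4170 / (10494.6490e6 * 0.01905) * 1000
Stretch = 392.2 mm


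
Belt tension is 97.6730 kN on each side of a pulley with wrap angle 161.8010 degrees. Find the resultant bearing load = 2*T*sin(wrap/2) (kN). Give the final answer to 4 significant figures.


F = 2 * 97.6730 * sin(161.8010/2 deg)
F = 192.9 kN


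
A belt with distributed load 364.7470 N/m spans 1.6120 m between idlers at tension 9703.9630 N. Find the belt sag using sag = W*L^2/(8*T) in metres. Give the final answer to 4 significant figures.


sag = 364.7470 * 1.6120^2 / (8 * 9703.9630)
sag = 0.01221 m


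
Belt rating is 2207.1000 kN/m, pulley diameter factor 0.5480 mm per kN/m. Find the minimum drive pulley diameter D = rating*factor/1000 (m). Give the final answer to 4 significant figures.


D = 2207.1000 * 0.5480 / 1000
D = 1.209 m


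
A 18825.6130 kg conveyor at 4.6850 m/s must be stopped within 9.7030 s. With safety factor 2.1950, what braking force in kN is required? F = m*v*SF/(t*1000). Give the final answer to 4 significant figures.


F = 18825.6130 * 4.6850 / 9.7030 * 2.1950 / 1000
F = 19.95 kN


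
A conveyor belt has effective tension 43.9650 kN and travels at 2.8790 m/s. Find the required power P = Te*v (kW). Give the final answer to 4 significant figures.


P = Te * v = 43.9650 * 2.8790
P = 126.6 kW


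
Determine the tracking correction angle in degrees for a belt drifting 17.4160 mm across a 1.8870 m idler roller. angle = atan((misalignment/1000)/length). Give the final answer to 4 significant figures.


misalign_m = 17.4160 / 1000 = 0.017416 m
angle = atan(0.017416 / 1.8870)
angle = 0.5288 deg


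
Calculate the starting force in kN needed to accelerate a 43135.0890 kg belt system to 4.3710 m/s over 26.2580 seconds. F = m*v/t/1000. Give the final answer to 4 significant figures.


F = 43135.0890 * 4.3710 / 26.2580 / 1000
F = 7.180 kN


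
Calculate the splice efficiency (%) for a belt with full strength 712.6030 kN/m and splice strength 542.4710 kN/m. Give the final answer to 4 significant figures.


Eff = 542.4710 / 712.6030 * 100
Eff = 76.13 %


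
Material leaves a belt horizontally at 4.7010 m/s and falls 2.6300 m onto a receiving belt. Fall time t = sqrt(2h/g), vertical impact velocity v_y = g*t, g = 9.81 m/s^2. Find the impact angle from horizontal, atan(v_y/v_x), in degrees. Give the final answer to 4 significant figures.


t = sqrt(2*2.6300/9.81) = 0.732248 s
v_y = 9.81 * 0.732248 = 7.18335 m/s
angle = atan(7.18335 / 4.7010) = 56.80 deg


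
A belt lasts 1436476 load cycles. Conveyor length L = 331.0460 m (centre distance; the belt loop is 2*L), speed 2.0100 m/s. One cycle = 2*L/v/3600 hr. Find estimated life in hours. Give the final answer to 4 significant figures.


cycle_time = 2 * 331.0460 / 2.0100 / 3600 = 0.0914997 hr
life = 1436476 * 0.0914997 = 131400 hours


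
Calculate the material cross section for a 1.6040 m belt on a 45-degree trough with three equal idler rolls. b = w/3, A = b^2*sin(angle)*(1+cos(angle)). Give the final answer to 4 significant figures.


b = 1.6040/3 = 0.534667 m
A = 0.534667^2 * sin(45 deg) * (1 + cos(45 deg))
A = 0.3451 m^2


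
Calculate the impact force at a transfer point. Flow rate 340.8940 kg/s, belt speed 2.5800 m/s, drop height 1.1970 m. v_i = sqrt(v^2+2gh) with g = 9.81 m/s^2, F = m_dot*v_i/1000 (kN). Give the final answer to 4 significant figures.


v_i = sqrt(2.5800^2 + 2*9.81*1.1970) = 5.49013 m/s
F = 340.8940 * 5.49013 / 1000
F = 1.872 kN


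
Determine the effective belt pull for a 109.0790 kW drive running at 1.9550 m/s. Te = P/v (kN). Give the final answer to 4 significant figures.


Te = P / v = 109.0790 / 1.9550
Te = 55.79 kN


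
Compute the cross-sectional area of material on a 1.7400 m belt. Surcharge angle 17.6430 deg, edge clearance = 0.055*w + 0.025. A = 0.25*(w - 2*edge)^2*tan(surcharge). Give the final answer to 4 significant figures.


edge = 0.055*1.7400 + 0.025 = 0.1207 m
ew = 1.7400 - 2*0.1207 = 1.4986 m
A = 0.25 * 1.4986^2 * tan(17.6430 deg)
A = 0.1786 m^2


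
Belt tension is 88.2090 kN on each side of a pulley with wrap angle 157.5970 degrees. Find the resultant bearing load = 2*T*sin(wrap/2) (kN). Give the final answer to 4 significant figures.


F = 2 * 88.2090 * sin(157.5970/2 deg)
F = 173.1 kN


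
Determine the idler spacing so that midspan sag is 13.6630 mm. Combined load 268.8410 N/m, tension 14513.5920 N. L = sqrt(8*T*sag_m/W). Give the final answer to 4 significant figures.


sag = 13.6630/1000 = 0.013663 m
L = sqrt(8 * 14513.5920 * 0.013663 / 268.8410)
L = 2.429 m


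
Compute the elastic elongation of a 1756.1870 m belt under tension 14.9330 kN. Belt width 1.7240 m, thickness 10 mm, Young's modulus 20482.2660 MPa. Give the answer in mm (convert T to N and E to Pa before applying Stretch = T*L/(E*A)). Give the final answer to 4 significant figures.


A = 1.7240 * 0.01 = 0.01724 m^2
Stretch = 14.9330*1000 * 1756.1870 / (20482.2660e6 * 0.01724) * 1000
Stretch = 74.27 mm


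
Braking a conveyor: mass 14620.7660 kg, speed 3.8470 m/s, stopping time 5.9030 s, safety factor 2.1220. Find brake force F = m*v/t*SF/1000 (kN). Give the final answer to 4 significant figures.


F = 14620.7660 * 3.8470 / 5.9030 * 2.1220 / 1000
F = 20.22 kN


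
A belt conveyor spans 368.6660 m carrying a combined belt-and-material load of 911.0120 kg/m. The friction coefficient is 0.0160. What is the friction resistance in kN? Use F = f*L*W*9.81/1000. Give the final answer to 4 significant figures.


F = 0.0160 * 368.6660 * 911.0120 * 9.81 / 1000
F = 52.72 kN


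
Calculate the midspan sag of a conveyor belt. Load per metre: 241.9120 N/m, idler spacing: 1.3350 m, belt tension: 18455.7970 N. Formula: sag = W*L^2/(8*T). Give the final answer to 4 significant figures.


sag = 241.9120 * 1.3350^2 / (8 * 18455.7970)
sag = 0.002920 m


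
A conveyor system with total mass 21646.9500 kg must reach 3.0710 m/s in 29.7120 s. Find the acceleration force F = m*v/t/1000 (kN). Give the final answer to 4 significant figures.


F = 21646.9500 * 3.0710 / 29.7120 / 1000
F = 2.237 kN


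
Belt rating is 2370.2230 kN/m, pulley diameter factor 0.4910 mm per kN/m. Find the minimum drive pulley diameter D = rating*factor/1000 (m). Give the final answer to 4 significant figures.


D = 2370.2230 * 0.4910 / 1000
D = 1.164 m


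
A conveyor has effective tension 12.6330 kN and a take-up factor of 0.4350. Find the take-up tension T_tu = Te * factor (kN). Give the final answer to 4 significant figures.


T_tu = 12.6330 * 0.4350
T_tu = 5.495 kN


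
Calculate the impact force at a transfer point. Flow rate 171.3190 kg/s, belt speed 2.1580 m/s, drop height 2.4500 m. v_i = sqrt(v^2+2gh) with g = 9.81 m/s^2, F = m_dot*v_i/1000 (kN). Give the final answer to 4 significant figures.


v_i = sqrt(2.1580^2 + 2*9.81*2.4500) = 7.26126 m/s
F = 171.3190 * 7.26126 / 1000
F = 1.244 kN
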